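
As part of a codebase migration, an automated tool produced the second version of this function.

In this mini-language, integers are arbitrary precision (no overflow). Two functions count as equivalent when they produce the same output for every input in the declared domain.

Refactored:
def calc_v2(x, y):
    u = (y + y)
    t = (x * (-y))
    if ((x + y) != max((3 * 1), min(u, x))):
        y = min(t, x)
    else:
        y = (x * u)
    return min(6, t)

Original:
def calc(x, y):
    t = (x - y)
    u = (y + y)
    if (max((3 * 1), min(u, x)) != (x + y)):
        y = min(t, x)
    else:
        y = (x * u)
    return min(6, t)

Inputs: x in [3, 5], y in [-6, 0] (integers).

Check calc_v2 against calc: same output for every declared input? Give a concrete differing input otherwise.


Evaluate both at x=3, y=-2.
calc: t=5, then u=-4, then (max((3 * 1), min(u, x)) != (x + y)) is true, then y=3, then returns 5
calc_v2: u=-4, then t=6, then ((x + y) != max((3 * 1), min(u, x))) is true, then y=3, then returns 6
5 vs 6 — the two versions disagree here.
verdict: not equivalent; witness: x=3, y=-2


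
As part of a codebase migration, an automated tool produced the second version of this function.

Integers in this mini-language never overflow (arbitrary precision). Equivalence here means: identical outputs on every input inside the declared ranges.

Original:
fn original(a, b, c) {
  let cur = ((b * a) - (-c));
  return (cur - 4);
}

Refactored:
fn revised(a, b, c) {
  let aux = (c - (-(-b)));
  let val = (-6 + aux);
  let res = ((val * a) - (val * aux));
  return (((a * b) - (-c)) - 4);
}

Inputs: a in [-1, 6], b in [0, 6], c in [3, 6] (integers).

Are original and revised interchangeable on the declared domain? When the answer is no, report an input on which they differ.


One difference looks behavioral, but it never changes the outcome for any declared input.
As a probe, take a=4, b=0, c=3: original runs cur becomes 3; next final value -1; revised runs aux becomes 3; next val becomes -3; next res becomes -3; next final value -1; both end at -1.
Across all 224 domain points the two functions coincide.
verdict: equivalent


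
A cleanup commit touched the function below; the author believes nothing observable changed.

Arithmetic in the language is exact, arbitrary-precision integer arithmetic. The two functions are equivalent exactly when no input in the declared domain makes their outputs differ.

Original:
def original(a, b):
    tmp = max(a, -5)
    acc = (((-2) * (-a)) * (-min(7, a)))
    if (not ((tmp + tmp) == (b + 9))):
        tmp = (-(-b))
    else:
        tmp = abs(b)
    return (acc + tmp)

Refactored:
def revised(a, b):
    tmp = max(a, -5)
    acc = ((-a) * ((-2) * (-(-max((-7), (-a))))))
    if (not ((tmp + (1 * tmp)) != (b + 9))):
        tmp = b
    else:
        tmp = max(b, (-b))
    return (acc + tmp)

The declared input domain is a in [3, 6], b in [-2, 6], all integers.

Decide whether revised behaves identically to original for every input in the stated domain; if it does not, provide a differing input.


Not equivalent: a=3, b=-2 separates them (-20 vs -16).
original: tmp becomes 3; next acc becomes -18; next (not ((tmp + tmp) == (b + 9))) evaluates to true; next tmp becomes -2; next final value -20
revised: tmp becomes 3; next acc becomes -18; next (not ((tmp + (1 * tmp)) != (b + 9))) evaluates to false; next tmp becomes 2; next final value -16
verdict: not equivalent; witness: a=3, b=-2


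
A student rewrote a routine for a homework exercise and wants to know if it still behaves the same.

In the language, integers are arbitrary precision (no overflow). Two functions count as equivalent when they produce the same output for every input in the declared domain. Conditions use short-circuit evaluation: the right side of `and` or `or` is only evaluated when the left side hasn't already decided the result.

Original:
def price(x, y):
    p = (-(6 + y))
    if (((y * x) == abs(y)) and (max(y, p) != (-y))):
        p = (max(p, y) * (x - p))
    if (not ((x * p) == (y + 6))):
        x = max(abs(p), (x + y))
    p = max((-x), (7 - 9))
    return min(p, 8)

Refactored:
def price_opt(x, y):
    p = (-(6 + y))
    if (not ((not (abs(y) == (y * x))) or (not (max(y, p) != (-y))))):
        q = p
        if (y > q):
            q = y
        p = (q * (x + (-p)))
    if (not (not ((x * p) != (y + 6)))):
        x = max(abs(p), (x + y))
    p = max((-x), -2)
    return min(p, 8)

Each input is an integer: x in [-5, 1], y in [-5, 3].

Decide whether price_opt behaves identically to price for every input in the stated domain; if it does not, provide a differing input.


This is a faithful refactor — boolean connective usage differs; branching structure differs; local variable names differ; min/max/abs usage differs; arithmetic usage differs; comparison usage differs; constant usage differs; statement counts differ, but the computed results match everywhere.
Spot check at x=-1, y=-1 — price: p := -5 | (((y * x) == abs(y)) and (max(y, p) != (-y))): true | p := -4 | (not ((x * p) == (y + 6))): true | x := 4 | p := -2 | result -2. price_opt: p := -5 | (not ((not (abs(y) == (y * x))) or (not (max(y, p) != (-y))))): true | q := -5 | (y > q): true | q := -1 | p := -4 | (not (not ((x * p) != (y + 6)))): true | x := 4 | p := -2 | result -2. Both give -2.
Sweeping the whole domain (63 inputs) finds no disagreement.
verdict: equivalent


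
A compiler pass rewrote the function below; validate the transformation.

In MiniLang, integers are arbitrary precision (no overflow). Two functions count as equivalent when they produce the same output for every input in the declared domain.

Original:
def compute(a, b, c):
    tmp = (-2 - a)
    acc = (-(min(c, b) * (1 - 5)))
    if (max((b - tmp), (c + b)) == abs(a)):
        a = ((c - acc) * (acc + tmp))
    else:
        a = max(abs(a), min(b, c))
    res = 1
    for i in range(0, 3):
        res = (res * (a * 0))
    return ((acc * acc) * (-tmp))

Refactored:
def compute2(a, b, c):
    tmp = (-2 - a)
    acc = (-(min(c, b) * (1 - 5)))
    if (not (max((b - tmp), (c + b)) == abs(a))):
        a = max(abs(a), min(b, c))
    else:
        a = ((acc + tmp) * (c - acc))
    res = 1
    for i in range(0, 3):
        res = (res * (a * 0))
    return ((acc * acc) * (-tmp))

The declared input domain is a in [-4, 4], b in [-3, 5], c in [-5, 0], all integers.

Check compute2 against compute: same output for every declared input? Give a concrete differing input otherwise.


Changes here: boolean connective usage differs; the full 486-point sweep finds no disagreement.
verdict: equivalent


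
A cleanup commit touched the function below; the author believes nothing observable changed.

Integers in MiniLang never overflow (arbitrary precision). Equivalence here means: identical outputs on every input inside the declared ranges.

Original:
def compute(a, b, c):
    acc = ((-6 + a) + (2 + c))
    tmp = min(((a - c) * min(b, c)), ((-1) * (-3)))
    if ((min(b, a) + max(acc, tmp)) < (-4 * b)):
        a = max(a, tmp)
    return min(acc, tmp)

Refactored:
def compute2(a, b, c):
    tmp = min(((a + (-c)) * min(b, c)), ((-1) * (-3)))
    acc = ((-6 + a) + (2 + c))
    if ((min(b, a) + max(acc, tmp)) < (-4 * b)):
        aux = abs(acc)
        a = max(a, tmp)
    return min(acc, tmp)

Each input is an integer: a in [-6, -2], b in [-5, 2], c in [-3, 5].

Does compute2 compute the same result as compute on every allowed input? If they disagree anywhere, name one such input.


The two are interchangeable: min/max/abs usage differs; arithmetic usage differs; statement counts differ; local variable names differ, and every declared input agrees.
As a probe, take a=-2, b=-2, c=3: compute runs acc := -3 | tmp := 3 | ((min(b, a) + max(acc, tmp)) < (-4 * b)): true | a := 3 | result -3; compute2 runs tmp := 3 | acc := -3 | ((min(b, a) + max(acc, tmp)) < (-4 * b)): true | aux := 3 | a := 3 | result -3; both end at -3.
An exhaustive pass over the 360 declared inputs shows identical outputs.
verdict: equivalent


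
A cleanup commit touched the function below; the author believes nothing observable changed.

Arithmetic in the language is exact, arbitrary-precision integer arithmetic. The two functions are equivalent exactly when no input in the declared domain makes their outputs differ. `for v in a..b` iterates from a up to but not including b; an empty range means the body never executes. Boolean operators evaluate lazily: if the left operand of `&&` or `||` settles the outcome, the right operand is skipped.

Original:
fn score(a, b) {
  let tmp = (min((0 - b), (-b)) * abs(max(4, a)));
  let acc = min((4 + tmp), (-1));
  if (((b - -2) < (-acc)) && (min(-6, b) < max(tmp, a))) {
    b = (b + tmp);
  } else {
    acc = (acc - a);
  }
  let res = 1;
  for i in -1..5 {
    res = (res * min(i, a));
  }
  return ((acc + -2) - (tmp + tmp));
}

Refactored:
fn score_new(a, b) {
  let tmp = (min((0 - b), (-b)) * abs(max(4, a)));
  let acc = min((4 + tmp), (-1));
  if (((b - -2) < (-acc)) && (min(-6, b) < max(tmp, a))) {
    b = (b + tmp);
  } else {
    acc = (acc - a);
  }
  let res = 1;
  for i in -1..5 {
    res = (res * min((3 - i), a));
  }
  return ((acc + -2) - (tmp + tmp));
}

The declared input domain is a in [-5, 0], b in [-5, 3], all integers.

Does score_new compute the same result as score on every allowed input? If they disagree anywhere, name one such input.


The two versions differ — the changes include arithmetic usage differs, constant usage differs.
One worked example (a=-1, b=-2) — score: tmp=8, then acc=-1, then (((b - -2) < (-acc)) && (min(-6, b) < max(tmp, a))) is true, then b=6, then res=1, then (i=-1), then res=-1, then (i=0), then res=1, then (i=1), then res=-1, then (i=2), then res=1, then (i=3), then res=-1, then (i=4), then res=1, then returns -19; score_new: tmp=8, then acc=-1, then (((b - -2) < (-acc)) && (min(-6, b) < max(tmp, a))) is true, then b=6, then res=1, then (i=-1), then res=-1, then (i=0), then res=1, then (i=1), then res=-1, then (i=2), then res=1, then (i=3), then res=-1, then (i=4), then res=1, then returns -19; agreement on -19.
Across all 54 domain points the two functions coincide.
verdict: equivalent


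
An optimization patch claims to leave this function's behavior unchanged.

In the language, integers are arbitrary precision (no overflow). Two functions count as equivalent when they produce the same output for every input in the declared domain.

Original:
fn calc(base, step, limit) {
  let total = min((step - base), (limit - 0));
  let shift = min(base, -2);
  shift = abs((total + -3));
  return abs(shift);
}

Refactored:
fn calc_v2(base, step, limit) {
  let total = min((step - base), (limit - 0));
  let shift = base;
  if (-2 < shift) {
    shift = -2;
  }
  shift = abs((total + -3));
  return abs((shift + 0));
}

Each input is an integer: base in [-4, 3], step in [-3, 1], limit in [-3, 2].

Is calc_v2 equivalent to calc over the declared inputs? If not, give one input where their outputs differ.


Differences: branching structure differs; and constant usage differs; and comparison usage differs; and arithmetic usage differs; and statement counts differ; and min/max/abs usage differs — yet all 240 inputs agree.
verdict: equivalent


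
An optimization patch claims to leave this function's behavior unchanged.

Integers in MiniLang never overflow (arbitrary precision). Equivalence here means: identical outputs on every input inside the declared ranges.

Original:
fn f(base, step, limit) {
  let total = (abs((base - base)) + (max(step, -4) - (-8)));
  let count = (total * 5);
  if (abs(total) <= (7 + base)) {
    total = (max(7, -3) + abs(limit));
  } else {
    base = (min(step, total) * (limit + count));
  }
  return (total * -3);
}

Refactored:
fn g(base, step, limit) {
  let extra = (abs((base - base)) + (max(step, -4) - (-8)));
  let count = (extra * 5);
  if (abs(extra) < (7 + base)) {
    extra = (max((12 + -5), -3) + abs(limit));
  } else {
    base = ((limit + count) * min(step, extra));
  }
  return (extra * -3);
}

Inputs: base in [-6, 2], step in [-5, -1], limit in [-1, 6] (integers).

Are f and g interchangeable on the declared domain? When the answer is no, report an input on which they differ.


base=-3, step=-5, limit=-1 yields -24 from f but -12 from g.
verdict: not equivalent; witness: base=-3, step=-5, limit=-1


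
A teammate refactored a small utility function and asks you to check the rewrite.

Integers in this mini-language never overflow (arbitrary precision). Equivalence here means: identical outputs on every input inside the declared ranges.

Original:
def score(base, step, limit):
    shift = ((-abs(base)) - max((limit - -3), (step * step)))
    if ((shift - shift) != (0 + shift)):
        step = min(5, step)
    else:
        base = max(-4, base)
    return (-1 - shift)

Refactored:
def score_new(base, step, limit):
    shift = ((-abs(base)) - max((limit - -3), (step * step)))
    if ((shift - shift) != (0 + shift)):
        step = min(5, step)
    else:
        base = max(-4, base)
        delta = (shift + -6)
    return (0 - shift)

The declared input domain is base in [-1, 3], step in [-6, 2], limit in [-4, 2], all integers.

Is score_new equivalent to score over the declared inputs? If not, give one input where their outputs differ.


Try base=-1, step=-6, limit=-4.
score: shift=-37, then ((shift - shift) != (0 + shift)) is true, then step=-6, then returns 36
score_new: shift=-37, then ((shift - shift) != (0 + shift)) is true, then step=-6, then returns 37
36 != 37, so the rewrite changes behavior.
verdict: not equivalent; witness: base=-1, step=-6, limit=-4


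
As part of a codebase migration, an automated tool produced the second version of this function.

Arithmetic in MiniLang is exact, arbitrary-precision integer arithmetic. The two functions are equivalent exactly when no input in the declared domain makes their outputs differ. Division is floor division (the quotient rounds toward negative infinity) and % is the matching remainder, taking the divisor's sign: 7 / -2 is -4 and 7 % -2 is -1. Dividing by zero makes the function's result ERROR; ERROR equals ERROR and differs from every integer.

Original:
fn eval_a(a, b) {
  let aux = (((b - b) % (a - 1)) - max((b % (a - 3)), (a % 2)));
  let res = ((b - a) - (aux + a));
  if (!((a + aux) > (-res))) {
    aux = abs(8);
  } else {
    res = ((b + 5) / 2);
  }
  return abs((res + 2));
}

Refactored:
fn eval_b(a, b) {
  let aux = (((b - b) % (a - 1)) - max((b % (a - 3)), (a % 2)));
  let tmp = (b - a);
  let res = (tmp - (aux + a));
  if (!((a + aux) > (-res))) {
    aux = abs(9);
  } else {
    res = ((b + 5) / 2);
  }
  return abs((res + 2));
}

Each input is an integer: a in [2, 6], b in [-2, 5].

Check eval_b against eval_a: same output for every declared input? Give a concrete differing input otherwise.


The one real change (`8` became `9`) has no effect anywhere in the declared ranges; all 40 inputs agree.
verdict: equivalent


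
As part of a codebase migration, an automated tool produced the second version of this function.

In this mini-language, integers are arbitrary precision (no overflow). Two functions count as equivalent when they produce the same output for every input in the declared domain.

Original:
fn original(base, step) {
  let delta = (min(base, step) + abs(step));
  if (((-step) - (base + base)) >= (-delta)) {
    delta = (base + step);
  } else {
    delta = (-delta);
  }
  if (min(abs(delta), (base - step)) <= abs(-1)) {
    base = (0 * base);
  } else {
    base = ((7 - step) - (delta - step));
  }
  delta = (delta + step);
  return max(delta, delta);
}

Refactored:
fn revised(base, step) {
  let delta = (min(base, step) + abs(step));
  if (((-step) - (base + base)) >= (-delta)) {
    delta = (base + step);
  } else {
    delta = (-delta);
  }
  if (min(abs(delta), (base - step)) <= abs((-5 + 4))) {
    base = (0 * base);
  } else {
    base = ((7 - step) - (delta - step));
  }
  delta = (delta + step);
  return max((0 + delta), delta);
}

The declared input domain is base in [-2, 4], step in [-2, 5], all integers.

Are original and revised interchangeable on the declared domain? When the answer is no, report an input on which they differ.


Side by side, the visible changes include: arithmetic usage differs; and constant usage differs.
One worked example (base=1, step=-2) — original: delta becomes 0; next (((-step) - (base + base)) >= (-delta)) evaluates to true; next delta becomes -1; next (min(abs(delta), (base - step)) <= abs(-1)) evaluates to true; next base becomes 0; next delta becomes -3; next final value -3; revised: delta becomes 0; next (((-step) - (base + base)) >= (-delta)) evaluates to true; next delta becomes -1; next (min(abs(delta), (base - step)) <= abs((-5 + 4))) evaluates to true; next base becomes 0; next delta becomes -3; next final value -3; agreement on -3.
An exhaustive pass over the 56 declared inputs shows identical outputs.
verdict: equivalent


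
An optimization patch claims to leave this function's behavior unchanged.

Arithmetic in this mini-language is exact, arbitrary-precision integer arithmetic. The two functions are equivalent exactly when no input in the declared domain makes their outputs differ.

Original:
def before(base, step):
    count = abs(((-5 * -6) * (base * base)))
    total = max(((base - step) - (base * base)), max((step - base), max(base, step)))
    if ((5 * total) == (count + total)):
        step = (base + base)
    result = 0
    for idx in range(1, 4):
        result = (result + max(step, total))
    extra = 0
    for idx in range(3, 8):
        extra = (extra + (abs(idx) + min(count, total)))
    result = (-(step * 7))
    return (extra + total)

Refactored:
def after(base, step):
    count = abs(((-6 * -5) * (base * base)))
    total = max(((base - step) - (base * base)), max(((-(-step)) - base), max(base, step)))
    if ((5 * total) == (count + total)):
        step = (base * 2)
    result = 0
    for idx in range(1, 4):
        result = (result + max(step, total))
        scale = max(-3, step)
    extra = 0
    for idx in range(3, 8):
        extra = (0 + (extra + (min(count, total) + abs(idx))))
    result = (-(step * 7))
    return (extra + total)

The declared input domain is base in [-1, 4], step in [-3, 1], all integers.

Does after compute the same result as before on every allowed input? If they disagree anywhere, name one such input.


Comparing the listings, the differences include: statement counts differ; and constant usage differs; and min/max/abs usage differs; and arithmetic usage differs; and local variable names differ.
One worked example (base=4, step=0) — before: count=480, then total=4, then ((5 * total) == (count + total)) is false, then result=0, then (idx=1), then result=4, then (idx=2), then result=8, then (idx=3), then result=12, then extra=0, then (idx=3), then extra=7, then (idx=4), then extra=15, then (idx=5), then extra=24, then (idx=6), then extra=34, then (idx=7), then extra=45, then result=0, then returns 49; after: count=480, then total=4, then ((5 * total) == (count + total)) is false, then result=0, then (idx=1), then result=4, then scale=0, then (idx=2), then result=8, then scale=0, then (idx=3), then result=12, then scale=0, then extra=0, then (idx=3), then extra=7, then (idx=4), then extra=15, then (idx=5), then extra=24, then (idx=6), then extra=34, then (idx=7), then extra=45, then result=0, then returns 49; agreement on 49.
An exhaustive pass over the 30 declared inputs shows identical outputs.
verdict: equivalent


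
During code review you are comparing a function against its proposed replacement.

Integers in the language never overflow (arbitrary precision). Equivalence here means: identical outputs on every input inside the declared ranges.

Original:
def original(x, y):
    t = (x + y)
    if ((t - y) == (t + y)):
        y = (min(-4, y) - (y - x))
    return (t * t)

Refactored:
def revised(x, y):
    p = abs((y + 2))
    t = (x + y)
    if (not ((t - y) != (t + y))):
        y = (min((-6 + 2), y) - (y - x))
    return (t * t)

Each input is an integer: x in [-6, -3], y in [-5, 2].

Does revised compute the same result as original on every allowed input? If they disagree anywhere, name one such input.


The two versions differ — the changes include statement counts differ; also boolean connective usage differs; also local variable names differ; also arithmetic usage differs; also comparison usage differs; also min/max/abs usage differs; also constant usage differs.
One worked example (x=-5, y=-3) — original: t = -8; ((t - y) == (t + y)) -> false; return 64; revised: p = 1; t = -8; (not ((t - y) != (t + y))) -> false; return 64; agreement on 64.
An exhaustive pass over the 32 declared inputs shows identical outputs.
verdict: equivalent


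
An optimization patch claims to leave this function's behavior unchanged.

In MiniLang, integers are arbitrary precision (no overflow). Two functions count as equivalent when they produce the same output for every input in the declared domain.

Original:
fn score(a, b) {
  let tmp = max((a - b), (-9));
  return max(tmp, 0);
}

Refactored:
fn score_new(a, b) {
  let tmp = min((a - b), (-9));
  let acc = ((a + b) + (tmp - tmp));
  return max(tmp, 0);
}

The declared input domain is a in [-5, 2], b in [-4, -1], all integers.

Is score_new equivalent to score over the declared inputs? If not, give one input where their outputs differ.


Run the pair on a=-3, b=-4.
score: tmp := 1 | result 1
score_new: tmp := -9 | acc := -7 | result 0
1 != 0, so the rewrite changes behavior.
verdict: not equivalent; witness: a=-3, b=-4


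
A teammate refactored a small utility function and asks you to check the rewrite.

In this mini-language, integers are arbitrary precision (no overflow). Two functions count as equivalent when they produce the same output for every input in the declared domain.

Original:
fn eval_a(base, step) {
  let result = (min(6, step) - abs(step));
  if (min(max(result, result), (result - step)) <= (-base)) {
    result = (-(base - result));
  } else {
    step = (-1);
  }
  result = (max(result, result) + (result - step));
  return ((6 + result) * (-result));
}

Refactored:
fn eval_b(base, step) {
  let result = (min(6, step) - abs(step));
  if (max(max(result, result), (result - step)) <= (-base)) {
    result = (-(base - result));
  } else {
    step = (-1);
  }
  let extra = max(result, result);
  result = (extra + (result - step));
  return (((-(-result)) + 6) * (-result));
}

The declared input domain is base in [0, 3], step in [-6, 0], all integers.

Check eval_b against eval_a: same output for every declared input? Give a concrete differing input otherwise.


base=2, step=-1 yields -7 from eval_a but 9 from eval_b.
verdict: not equivalent; witness: base=2, step=-1


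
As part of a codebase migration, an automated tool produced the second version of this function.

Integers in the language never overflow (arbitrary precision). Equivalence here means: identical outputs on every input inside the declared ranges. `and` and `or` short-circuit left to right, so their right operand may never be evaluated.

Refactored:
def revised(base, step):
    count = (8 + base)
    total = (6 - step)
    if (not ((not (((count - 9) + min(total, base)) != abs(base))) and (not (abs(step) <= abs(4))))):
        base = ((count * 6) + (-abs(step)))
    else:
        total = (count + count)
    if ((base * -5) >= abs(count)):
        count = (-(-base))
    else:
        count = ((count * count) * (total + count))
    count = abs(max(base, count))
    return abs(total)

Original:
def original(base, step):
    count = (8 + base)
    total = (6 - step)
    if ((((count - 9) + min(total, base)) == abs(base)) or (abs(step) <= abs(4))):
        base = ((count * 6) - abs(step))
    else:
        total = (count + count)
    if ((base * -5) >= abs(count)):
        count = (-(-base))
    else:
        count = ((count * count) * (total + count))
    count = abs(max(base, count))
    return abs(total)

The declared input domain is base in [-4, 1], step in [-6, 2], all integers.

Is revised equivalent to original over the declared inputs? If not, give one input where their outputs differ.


Evaluate both at base=-4, step=-6.
original: count := 4 | total := 12 | ((((count - 9) + min(total, base)) == abs(base)) or (abs(step) <= abs(4))): false | total := 8 | ((base * -5) >= abs(count)): true | count := -4 | count := 4 | result 8
revised: count := 4 | total := 12 | (not ((not (((count - 9) + min(total, base)) != abs(base))) and (not (abs(step) <= abs(4))))): true | base := 18 | ((base * -5) >= abs(count)): false | count := 256 | count := 256 | result 12
8 vs 12 — the two versions disagree here.
verdict: not equivalent; witness: base=-4, step=-6


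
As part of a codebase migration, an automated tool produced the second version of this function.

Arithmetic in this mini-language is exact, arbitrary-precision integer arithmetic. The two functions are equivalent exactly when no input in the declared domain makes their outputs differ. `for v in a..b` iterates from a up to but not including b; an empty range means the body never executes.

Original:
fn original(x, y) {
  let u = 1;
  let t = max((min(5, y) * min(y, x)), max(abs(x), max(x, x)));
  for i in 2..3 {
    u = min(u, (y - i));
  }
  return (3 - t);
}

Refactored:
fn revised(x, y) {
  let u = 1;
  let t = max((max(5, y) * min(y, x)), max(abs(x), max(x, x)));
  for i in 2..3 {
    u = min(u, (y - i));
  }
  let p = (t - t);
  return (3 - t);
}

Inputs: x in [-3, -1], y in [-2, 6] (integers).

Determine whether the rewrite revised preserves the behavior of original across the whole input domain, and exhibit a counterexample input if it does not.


Run the pair on x=-3, y=-2.
original: u becomes 1; next t becomes 6; next at i=2:; next u becomes -4; next final value -3
revised: u becomes 1; next t becomes 3; next at i=2:; next u becomes -4; next p becomes 0; next final value 0
-3 against 0: the behavior changed.
verdict: not equivalent; witness: x=-3, y=-2


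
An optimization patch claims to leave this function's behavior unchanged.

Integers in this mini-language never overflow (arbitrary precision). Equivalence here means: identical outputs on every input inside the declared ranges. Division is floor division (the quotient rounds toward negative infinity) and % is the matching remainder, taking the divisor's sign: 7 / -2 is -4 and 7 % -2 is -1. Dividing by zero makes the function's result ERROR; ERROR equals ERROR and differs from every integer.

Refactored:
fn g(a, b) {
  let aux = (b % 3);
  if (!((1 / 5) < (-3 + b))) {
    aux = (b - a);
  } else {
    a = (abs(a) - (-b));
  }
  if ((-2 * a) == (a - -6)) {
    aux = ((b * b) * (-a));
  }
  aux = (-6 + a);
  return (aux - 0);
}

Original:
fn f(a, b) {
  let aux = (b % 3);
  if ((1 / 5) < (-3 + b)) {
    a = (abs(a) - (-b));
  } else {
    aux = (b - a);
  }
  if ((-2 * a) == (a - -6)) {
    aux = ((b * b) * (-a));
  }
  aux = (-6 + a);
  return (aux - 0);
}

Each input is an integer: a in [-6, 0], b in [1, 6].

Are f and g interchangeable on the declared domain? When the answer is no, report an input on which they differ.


The two versions differ — the changes include boolean connective usage differs.
Tracing a=0, b=6: f: aux := 0 | ((1 / 5) < (-3 + b)): true | a := 6 | ((-2 * a) == (a - -6)): false | aux := 0 | result 0 | g: aux := 0 | (!((1 / 5) < (-3 + b))): false | a := 6 | ((-2 * a) == (a - -6)): false | aux := 0 | result 0 — matching result 0.
An exhaustive pass over the 42 declared inputs shows identical outputs.
verdict: equivalent


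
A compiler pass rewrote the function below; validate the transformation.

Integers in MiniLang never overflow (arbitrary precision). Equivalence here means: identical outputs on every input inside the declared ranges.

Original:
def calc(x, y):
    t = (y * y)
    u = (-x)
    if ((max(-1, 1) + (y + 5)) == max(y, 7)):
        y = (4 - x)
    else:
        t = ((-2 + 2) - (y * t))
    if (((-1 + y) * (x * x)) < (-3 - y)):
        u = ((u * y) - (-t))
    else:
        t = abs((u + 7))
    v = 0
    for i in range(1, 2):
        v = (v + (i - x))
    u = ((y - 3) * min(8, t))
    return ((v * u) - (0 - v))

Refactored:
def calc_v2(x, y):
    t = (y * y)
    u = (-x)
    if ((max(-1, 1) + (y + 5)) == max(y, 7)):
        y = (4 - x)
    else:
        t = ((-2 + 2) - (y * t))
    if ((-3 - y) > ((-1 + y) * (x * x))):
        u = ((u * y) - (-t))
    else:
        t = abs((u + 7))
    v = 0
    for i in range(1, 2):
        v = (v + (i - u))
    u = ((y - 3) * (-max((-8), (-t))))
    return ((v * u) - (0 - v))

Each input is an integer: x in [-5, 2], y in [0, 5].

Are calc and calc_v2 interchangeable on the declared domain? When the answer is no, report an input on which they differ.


Not equivalent: x=-5, y=0 separates them (6 vs 1).
calc: t becomes 0; next u becomes 5; next ((max(-1, 1) + (y + 5)) == max(y, 7)) evaluates to false; next t becomes 0; next (((-1 + y) * (x * x)) < (-3 - y)) evaluates to true; next u becomes 0; next v becomes 0; next at i=1:; next v becomes 6; next u becomes 0; next final value 6
calc_v2: t becomes 0; next u becomes 5; next ((max(-1, 1) + (y + 5)) == max(y, 7)) evaluates to false; next t becomes 0; next ((-3 - y) > ((-1 + y) * (x * x))) evaluates to true; next u becomes 0; next v becomes 0; next at i=1:; next v becomes 1; next u becomes 0; next final value 1
verdict: not equivalent; witness: x=-5, y=0


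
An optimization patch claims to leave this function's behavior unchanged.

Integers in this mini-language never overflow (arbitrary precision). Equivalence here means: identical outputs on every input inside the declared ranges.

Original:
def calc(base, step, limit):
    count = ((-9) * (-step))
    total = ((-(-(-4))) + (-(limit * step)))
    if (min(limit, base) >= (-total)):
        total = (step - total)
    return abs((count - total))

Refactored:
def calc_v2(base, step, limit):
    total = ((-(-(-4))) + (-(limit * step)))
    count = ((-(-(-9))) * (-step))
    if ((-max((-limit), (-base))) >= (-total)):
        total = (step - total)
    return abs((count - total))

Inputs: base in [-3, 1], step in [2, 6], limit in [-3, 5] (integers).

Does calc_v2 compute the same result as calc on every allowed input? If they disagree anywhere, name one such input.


Side by side, the visible changes include: min/max/abs usage differs.
Tracing base=-2, step=3, limit=0: calc: count := 27 | total := -4 | (min(limit, base) >= (-total)): false | result 31 | calc_v2: total := -4 | count := 27 | ((-max((-limit), (-base))) >= (-total)): false | result 31 — matching result 31.
Sweeping the whole domain (225 inputs) finds no disagreement.
verdict: equivalent


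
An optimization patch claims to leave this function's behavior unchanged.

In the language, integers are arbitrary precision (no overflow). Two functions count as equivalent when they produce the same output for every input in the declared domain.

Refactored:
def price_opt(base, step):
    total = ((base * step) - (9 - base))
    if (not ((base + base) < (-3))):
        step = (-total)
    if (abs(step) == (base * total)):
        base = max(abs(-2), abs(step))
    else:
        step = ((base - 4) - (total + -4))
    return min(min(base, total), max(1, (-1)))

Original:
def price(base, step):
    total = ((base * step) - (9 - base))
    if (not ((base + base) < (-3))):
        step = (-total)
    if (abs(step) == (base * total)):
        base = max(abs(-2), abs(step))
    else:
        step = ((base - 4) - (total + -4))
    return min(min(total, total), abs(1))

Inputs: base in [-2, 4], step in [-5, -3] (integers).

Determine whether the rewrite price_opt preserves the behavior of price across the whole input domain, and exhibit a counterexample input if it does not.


Not equivalent: base=-2, step=-5 separates them (-1 vs -2).
price: total = -1; (not ((base + base) < (-3))) -> false; (abs(step) == (base * total)) -> false; step = -1; return -1
price_opt: total = -1; (not ((base + base) < (-3))) -> false; (abs(step) == (base * total)) -> false; step = -1; return -2
verdict: not equivalent; witness: base=-2, step=-5


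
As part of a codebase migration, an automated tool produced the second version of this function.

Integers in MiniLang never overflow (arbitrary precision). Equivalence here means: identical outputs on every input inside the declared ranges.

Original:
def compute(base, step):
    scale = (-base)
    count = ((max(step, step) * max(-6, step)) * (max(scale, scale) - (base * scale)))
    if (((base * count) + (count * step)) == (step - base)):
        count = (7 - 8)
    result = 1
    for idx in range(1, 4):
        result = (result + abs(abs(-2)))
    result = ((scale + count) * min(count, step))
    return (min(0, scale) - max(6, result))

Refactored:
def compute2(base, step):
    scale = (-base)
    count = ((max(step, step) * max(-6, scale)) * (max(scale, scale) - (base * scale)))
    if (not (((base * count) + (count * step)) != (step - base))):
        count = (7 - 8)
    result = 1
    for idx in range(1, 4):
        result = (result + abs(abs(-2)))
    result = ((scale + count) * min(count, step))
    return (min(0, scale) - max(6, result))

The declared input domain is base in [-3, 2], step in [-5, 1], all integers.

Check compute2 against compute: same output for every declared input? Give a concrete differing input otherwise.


There is a counterexample at base=-3, step=-5: -6 on one side, -31860 on the other.
compute: scale becomes 3; next count becomes 300; next (((base * count) + (count * step)) == (step - base)) evaluates to false; next result becomes 1; next at idx=1:; next result becomes 3; next at idx=2:; next result becomes 5; next at idx=3:; next result becomes 7; next result becomes -1515; next final value -6
compute2: scale becomes 3; next count becomes -180; next (not (((base * count) + (count * step)) != (step - base))) evaluates to false; next result becomes 1; next at idx=1:; next result becomes 3; next at idx=2:; next result becomes 5; next at idx=3:; next result becomes 7; next result becomes 31860; next final value -31860
verdict: not equivalent; witness: base=-3, step=-5


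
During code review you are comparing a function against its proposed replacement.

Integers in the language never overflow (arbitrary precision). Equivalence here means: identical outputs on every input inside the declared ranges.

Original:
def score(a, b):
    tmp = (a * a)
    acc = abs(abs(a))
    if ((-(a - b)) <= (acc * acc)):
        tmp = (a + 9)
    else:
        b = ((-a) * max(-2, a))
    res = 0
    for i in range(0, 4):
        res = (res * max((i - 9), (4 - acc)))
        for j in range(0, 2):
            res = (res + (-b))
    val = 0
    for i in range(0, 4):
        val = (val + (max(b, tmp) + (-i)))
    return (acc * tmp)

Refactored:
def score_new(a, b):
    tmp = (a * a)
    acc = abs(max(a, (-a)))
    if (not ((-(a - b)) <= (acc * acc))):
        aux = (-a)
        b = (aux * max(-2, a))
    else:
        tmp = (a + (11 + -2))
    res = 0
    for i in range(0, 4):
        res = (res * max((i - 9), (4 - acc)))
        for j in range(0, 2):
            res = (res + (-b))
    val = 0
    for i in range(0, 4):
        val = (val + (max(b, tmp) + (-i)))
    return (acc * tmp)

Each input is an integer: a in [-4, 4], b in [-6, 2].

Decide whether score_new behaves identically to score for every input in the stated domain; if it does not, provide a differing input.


Behavior is preserved: although local variable names differ; and constant usage differs; and arithmetic usage differs; and boolean connective usage differs; and min/max/abs usage differs; and statement counts differ, the outputs never diverge.
As a probe, take a=3, b=-3: score runs tmp := 9 | acc := 3 | ((-(a - b)) <= (acc * acc)): true | tmp := 12 | res := 0 | iter i=0: | res := 0 | iter j=0: | res := 3 | iter j=1: | res := 6 | iter i=1: | res := 6 | iter j=0: | res := 9 | iter j=1: | res := 12 | iter i=2: | res := 12 | iter j=0: | res := 15 | iter j=1: | res := 18 | iter i=3: | res := 18 | iter j=0: | res := 21 | iter j=1: | res := 24 | val := 0 | iter i=0: | val := 12 | iter i=1: | val := 23 | iter i=2: | val := 33 | iter i=3: | val := 42 | result 36; score_new runs tmp := 9 | acc := 3 | (not ((-(a - b)) <= (acc * acc))): false | tmp := 12 | res := 0 | iter i=0: | res := 0 | iter j=0: | res := 3 | iter j=1: | res := 6 | iter i=1: | res := 6 | iter j=0: | res := 9 | iter j=1: | res := 12 | iter i=2: | res := 12 | iter j=0: | res := 15 | iter j=1: | res := 18 | iter i=3: | res := 18 | iter j=0: | res := 21 | iter j=1: | res := 24 | val := 0 | iter i=0: | val := 12 | iter i=1: | val := 23 | iter i=2: | val := 33 | iter i=3: | val := 42 | result 36; both end at 36.
An exhaustive pass over the 81 declared inputs shows identical outputs.
verdict: equivalent


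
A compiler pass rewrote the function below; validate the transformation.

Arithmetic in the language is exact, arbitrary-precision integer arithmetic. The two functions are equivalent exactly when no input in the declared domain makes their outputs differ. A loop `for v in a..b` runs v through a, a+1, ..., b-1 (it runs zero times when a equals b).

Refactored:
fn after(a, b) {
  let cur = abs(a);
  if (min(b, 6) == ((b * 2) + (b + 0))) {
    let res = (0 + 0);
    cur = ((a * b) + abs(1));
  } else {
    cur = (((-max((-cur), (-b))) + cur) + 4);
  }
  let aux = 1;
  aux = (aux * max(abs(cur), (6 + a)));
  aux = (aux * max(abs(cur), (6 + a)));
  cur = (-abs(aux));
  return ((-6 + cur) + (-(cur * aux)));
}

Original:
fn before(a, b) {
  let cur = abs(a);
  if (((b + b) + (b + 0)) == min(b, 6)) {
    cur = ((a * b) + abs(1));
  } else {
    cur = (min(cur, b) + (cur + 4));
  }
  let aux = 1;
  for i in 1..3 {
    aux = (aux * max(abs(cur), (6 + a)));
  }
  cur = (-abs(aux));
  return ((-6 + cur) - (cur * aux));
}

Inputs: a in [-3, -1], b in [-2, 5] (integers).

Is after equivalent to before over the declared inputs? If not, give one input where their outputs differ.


Equivalent — the differences include min/max/abs usage differs; statement counts differ; loop structure differs; local variable names differ; constant usage differs; arithmetic usage differs, yet no declared input distinguishes the two.
One worked example (a=-1, b=5) — before: cur becomes 1; next (((b + b) + (b + 0)) == min(b, 6)) evaluates to false; next cur becomes 6; next aux becomes 1; next at i=1:; next aux becomes 6; next at i=2:; next aux becomes 36; next cur becomes -36; next final value 1254; after: cur becomes 1; next (min(b, 6) == ((b * 2) + (b + 0))) evaluates to false; next cur becomes 6; next aux becomes 1; next aux becomes 6; next aux becomes 36; next cur becomes -36; next final value 1254; agreement on 1254.
Sweeping the whole domain (24 inputs) finds no disagreement.
verdict: equivalent


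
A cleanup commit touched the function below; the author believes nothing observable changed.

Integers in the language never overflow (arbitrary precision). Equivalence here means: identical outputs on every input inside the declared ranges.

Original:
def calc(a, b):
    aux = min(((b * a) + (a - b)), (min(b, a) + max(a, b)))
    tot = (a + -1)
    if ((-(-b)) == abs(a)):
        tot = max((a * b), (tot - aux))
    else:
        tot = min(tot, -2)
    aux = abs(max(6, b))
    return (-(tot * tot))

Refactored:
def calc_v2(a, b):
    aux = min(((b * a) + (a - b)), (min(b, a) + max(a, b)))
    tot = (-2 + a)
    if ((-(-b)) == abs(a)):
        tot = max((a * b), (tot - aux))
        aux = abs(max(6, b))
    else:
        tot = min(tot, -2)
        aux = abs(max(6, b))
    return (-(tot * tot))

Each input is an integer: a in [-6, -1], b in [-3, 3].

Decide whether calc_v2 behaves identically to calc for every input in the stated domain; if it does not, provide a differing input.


Try a=-6, b=-3.
calc: aux = -9; tot = -7; ((-(-b)) == abs(a)) -> false; tot = -7; aux = 6; return -49
calc_v2: aux = -9; tot = -8; ((-(-b)) == abs(a)) -> false; tot = -8; aux = 6; return -64
-49 vs -64 — the two versions disagree here.
verdict: not equivalent; witness: a=-6, b=-3


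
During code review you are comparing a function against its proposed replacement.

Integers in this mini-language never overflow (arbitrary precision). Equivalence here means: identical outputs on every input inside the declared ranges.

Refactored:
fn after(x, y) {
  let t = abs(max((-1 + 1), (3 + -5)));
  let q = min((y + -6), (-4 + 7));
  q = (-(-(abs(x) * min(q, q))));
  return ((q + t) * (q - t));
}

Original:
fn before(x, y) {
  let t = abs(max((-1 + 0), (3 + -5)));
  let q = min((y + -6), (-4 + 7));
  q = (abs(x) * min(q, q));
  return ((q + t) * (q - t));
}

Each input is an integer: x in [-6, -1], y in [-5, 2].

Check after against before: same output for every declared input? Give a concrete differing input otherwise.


These are not equivalent — on x=-6, y=-5 the outputs split (4355 vs 4356).
before: t = 1; q = -11; q = -66; return 4355
after: t = 0; q = -11; q = -66; return 4356
verdict: not equivalent; witness: x=-6, y=-5
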